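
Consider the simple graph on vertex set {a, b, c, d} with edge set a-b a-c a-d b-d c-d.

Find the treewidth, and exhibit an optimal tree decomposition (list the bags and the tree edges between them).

Every bag has size at most 3, so the width is 3 − 1 = 2 and tw(G) ≤ 2. On the other hand G contains the 3-clique {a, c, d}. A clique must lie in a single bag of any decomposition, so no decomposition can have width below 2. Therefore the treewidth is 2.

Treewidth 2.
One such decomposition:
Bags: B1 = {a, b, d}  B2 = {a, c, d}
Tree: B1–B2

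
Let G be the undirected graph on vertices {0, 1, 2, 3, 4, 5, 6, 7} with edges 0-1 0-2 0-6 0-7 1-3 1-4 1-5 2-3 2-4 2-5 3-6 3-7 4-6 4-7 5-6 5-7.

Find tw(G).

4

A width-4 tree decomposition is:
Bags: B1 = {1, 2, 5, 6, 7}  B2 = {0, 1, 2, 6, 7}  B3 = {1, 2, 4, 6, 7}  B4 = {1, 2, 3, 6, 7}
Tree: B1–B2, B2–B3, B3–B4
Every bag has size at most 5, so the width is 5 − 1 = 4 and tw(G) ≤ 4. For the lower bound: the 5 vertex sets {2,5}, {0,6}, {4,7}, {1}, {3} are disjoint, each induces a connected subgraph, and every pair is joined by at least one edge of G. Contracting each set to a single vertex therefore yields K_{5} as a minor, and since treewidth is minor-monotone, tw(G) ≥ tw(K_{5}) = 4. Therefore the treewidth is 4.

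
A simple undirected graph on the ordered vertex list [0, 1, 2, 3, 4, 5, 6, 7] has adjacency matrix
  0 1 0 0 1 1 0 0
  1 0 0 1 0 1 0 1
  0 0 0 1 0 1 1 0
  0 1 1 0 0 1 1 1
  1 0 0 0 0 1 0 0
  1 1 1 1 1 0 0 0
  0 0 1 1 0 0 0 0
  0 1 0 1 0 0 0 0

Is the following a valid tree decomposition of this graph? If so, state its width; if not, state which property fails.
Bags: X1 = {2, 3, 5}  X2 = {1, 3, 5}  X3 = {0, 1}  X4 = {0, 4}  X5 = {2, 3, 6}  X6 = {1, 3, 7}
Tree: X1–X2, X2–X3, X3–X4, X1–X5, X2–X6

A tree decomposition must satisfy three properties: every vertex lies in some bag; for every edge, both endpoints lie together in some bag; and for every vertex, the bags containing it form a connected subtree. Here edge (5,0) lies in no bag, so the decomposition is invalid.

No — edge (5,0) lies in no bag.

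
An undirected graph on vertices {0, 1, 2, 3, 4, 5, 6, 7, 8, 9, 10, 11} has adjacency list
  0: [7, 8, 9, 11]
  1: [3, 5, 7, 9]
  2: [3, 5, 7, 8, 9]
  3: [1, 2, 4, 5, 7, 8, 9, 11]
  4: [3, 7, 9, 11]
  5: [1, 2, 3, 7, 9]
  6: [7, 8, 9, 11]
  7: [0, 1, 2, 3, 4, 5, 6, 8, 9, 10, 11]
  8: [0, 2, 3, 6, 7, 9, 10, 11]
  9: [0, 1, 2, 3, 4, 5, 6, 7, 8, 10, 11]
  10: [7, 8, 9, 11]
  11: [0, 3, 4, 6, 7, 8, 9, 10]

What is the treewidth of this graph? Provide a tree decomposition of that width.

Every bag has size at most 5, so the width is 5 − 1 = 4 and tw(G) ≤ 4. Conversely, {0, 7, 8, 9, 11} is a clique of size 5, and the vertices of any clique must share a bag in every tree decomposition; so some bag has ≥ 5 vertices and tw(G) ≥ 4. The upper and lower bounds meet at 4, so that is the treewidth.

Treewidth 4.
One optimal decomposition is:
Bags: B1 = {3, 7, 8, 9, 11}  B2 = {3, 4, 7, 9, 11}  B3 = {2, 3, 7, 8, 9}  B4 = {2, 3, 5, 7, 9}  B5 = {7, 8, 9, 10, 11}  B6 = {0, 7, 8, 9, 11}  B7 = {1, 3, 5, 7, 9}  B8 = {6, 7, 8, 9, 11}
Tree: B1–B2, B1–B3, B3–B4, B1–B5, B1–B6, B4–B7, B6–B8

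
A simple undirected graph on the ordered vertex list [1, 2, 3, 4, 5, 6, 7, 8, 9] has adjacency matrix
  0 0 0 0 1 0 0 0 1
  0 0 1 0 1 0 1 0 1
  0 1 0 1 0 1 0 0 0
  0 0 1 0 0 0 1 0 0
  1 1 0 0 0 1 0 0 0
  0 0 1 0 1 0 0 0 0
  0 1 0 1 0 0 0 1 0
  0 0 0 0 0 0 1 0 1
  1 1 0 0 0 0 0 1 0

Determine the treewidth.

A width-3 tree decomposition is:
Bags: B1 = {1, 7, 8, 9}  B2 = {1, 2, 7, 9}  B3 = {1, 2, 5, 7}  B4 = {2, 4, 5, 7}  B5 = {2, 3, 4, 5}  B6 = {3, 4, 5, 6}
Tree: B1–B2, B2–B3, B3–B4, B4–B5, B5–B6
Every bag has size at most 4, so the width is 4 − 1 = 3 and tw(G) ≤ 3. For the lower bound: the 4 vertex sets {1,8,9}, {7}, {2}, {3,4,5,6} are disjoint, each induces a connected subgraph, and every pair is joined by at least one edge of G. Contracting each set to a single vertex therefore yields K_{4} as a minor, and since treewidth is minor-monotone, tw(G) ≥ tw(K_{4}) = 3. Therefore the treewidth is 3.

3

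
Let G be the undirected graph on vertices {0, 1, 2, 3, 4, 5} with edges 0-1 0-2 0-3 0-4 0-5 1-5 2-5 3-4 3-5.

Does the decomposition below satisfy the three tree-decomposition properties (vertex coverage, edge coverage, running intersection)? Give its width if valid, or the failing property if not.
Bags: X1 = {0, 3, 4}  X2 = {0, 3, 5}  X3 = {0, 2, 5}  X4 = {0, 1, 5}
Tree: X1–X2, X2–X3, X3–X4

Yes; width 2.

Vertex coverage: the bags together contain {0, 1, 2, 3, 4, 5}, the full vertex set. Edge coverage: each edge of G has both endpoints in at least one bag. Running intersection: for every vertex, the bags containing it form a connected subtree. All three properties hold, so this is a valid tree decomposition of width max|bag| − 1 = 2, and hence tw(G) ≤ 2.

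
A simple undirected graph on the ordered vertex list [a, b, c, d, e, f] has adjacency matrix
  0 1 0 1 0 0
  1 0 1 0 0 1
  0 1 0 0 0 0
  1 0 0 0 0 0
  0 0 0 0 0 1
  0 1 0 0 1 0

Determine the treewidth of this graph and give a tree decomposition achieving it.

Treewidth 1.
One such decomposition:
Bags: B1 = {b, f}  B2 = {b, c}  B3 = {a, b}  B4 = {e, f}  B5 = {a, d}
Tree: B1–B2, B1–B3, B1–B4, B3–B5

Each bag holds 2 vertices, so the decomposition has width 1, which upper-bounds the treewidth. G has an edge, so its treewidth is at least 1. The upper and lower bounds meet at 1, so that is the treewidth.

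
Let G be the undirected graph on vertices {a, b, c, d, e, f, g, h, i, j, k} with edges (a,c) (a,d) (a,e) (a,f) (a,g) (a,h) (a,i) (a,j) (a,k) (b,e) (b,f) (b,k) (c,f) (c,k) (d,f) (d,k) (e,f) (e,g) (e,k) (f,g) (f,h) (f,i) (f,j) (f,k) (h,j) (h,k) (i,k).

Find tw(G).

3

A width-3 tree decomposition is:
Bags: B1 = {a, e, f, k}  B2 = {b, e, f, k}  B3 = {a, d, f, k}  B4 = {a, f, h, k}  B5 = {a, f, h, j}  B6 = {a, e, f, g}  B7 = {a, f, i, k}  B8 = {a, c, f, k}
Tree: B1–B2, B1–B3, B1–B4, B4–B5, B1–B6, B1–B7, B3–B8
Each bag holds 4 vertices, so the decomposition has width 3, which upper-bounds the treewidth. For the lower bound, the 4 vertices {a, e, f, g} are pairwise adjacent, and any tree decomposition puts a clique entirely inside one bag — forcing width ≥ 3. Hence tw(G) = 3 exactly.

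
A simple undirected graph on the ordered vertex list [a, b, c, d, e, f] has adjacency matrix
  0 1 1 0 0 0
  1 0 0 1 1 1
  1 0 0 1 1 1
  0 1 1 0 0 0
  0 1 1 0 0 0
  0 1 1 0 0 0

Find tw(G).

2

A width-2 tree decomposition is:
Bags: B1 = {b, c, f}  B2 = {b, c, d}  B3 = {b, c, e}  B4 = {a, b, c}
Tree: B1–B2, B2–B3, B3–B4
Each bag holds 3 vertices, so the decomposition has width 2, which upper-bounds the treewidth. For the lower bound, G contains the cycle f–c–d–b–f, so G is not a forest; only forests have treewidth ≤ 1, hence tw(G) ≥ 2. The upper and lower bounds meet at 2, so that is the treewidth.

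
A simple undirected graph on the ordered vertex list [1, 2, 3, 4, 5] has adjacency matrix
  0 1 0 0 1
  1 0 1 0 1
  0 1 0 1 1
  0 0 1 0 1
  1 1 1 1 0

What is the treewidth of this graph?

2

A width-2 tree decomposition is:
Bags: B1 = {3, 4, 5}  B2 = {2, 3, 5}  B3 = {1, 2, 5}
Tree: B1–B2, B2–B3
Every bag has size at most 3, so the width is 3 − 1 = 2 and tw(G) ≤ 2. On the other hand G contains the 3-clique {1, 2, 5}. A clique must lie in a single bag of any decomposition, so no decomposition can have width below 2. Combining the bounds, tw(G) = 2.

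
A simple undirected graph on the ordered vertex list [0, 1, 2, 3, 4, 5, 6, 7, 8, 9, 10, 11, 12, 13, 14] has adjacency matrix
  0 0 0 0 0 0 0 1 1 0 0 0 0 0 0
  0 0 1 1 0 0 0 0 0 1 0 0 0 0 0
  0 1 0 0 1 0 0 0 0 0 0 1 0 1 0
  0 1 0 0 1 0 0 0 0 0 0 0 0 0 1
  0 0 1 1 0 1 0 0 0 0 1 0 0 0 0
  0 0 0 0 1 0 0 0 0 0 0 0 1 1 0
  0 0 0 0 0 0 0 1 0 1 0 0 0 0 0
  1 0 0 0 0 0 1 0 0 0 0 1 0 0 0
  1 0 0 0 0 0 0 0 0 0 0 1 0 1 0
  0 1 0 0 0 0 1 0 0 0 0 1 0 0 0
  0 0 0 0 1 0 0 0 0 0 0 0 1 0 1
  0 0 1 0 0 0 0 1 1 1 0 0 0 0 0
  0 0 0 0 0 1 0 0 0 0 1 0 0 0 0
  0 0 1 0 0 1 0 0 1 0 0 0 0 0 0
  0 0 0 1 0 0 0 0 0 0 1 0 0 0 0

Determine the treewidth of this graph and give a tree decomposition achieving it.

Treewidth 3.
Bags: B1 = {0, 6, 7, 8}  B2 = {6, 7, 8, 11}  B3 = {6, 8, 9, 11}  B4 = {8, 9, 11, 13}  B5 = {2, 9, 11, 13}  B6 = {1, 2, 9, 13}  B7 = {1, 2, 5, 13}  B8 = {1, 2, 4, 5}  B9 = {1, 3, 4, 5}  B10 = {3, 4, 5, 12}  B11 = {3, 4, 10, 12}  B12 = {3, 10, 12, 14}
Tree: B1–B2, B2–B3, B3–B4, B4–B5, B5–B6, B6–B7, B7–B8, B8–B9, B9–B10, B10–B11, B11–B12

Every bag has size at most 4, so the width is 4 − 1 = 3 and tw(G) ≤ 3. For the lower bound: the 4 vertex sets {0,6,7}, {8}, {11}, {1,2,9,13} are disjoint, each induces a connected subgraph, and every pair is joined by at least one edge of G. Contracting each set to a single vertex therefore yields K_{4} as a minor, and since treewidth is minor-monotone, tw(G) ≥ tw(K_{4}) = 3. The upper and lower bounds meet at 3, so that is the treewidth.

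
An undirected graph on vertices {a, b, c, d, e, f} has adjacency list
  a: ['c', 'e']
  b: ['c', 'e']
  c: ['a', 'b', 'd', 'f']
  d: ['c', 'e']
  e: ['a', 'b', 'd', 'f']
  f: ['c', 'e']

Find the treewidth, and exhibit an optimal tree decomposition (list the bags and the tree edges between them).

The largest bag has 3 vertices, giving width 2; this decomposition certifies tw(G) ≤ 2. The edges c–f–e–b–c form a cycle, so G is not a tree and its treewidth is at least 2. The upper and lower bounds meet at 2, so that is the treewidth.

Treewidth 2.
Bags: B1 = {c, e, f}  B2 = {b, c, e}  B3 = {c, d, e}  B4 = {a, c, e}
Tree: B1–B2, B2–B3, B3–B4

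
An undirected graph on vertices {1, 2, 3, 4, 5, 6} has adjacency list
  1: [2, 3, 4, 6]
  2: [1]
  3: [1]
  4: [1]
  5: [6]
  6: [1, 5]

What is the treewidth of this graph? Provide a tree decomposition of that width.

Treewidth 1.
One optimal decomposition is:
Bags: B1 = {1, 6}  B2 = {1, 4}  B3 = {5, 6}  B4 = {1, 2}  B5 = {1, 3}
Tree: B1–B2, B1–B3, B1–B4, B1–B5

Every bag has size at most 2, so the width is 2 − 1 = 1 and tw(G) ≤ 1. Any graph with an edge has treewidth ≥ 1, and G has the edge 1–6. Hence tw(G) = 1 exactly.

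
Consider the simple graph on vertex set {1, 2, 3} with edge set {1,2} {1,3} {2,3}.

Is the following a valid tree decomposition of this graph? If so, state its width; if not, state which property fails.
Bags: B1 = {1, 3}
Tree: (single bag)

No — vertex 2 appears in no bag.

A tree decomposition must satisfy three properties: every vertex lies in some bag; for every edge, both endpoints lie together in some bag; and for every vertex, the bags containing it form a connected subtree. Here vertex 2 appears in no bag, so the decomposition is invalid.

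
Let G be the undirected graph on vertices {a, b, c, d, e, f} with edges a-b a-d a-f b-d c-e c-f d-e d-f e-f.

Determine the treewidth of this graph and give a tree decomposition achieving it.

Every bag has size at most 3, so the width is 3 − 1 = 2 and tw(G) ≤ 2. Conversely, {d, e, f} is a clique of size 3, and the vertices of any clique must share a bag in every tree decomposition; so some bag has ≥ 3 vertices and tw(G) ≥ 2. The upper and lower bounds meet at 2, so that is the treewidth.

Treewidth 2.
One optimal decomposition is:
Bags: B1 = {a, d, f}  B2 = {d, e, f}  B3 = {a, b, d}  B4 = {c, e, f}
Tree: B1–B2, B1–B3, B2–B4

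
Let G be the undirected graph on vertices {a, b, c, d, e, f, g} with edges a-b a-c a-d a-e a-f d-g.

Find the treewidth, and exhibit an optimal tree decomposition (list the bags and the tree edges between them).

Treewidth 1.
One such decomposition:
Bags: B1 = {a, c}  B2 = {a, e}  B3 = {a, d}  B4 = {d, g}  B5 = {a, b}  B6 = {a, f}
Tree: B1–B2, B1–B3, B3–B4, B1–B5, B1–B6

Each bag holds 2 vertices, so the decomposition has width 1, which upper-bounds the treewidth. Any graph with an edge has treewidth ≥ 1, and G has the edge a–c. Hence tw(G) = 1 exactly.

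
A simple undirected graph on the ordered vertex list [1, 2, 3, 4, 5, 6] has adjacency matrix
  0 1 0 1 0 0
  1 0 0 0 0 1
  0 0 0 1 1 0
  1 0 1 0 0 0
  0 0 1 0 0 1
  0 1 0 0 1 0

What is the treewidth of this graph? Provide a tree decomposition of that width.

Treewidth 2.
One such decomposition:
Bags: B1 = {3, 4, 5}  B2 = {1, 4, 5}  B3 = {1, 2, 5}  B4 = {2, 5, 6}
Tree: B1–B2, B2–B3, B3–B4

Every bag has size at most 3, so the width is 3 − 1 = 2 and tw(G) ≤ 2. Since 5–3–4–1–2–6–5 is a cycle in G, G is not acyclic. Forests are exactly the graphs of treewidth ≤ 1, so tw(G) ≥ 2. The upper and lower bounds meet at 2, so that is the treewidth.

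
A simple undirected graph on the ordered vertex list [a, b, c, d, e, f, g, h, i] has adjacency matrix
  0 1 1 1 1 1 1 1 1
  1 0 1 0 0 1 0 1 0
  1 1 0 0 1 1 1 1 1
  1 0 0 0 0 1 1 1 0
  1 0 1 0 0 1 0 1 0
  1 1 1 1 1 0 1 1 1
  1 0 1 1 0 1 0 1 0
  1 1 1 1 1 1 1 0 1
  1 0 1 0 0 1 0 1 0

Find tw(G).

4

A width-4 tree decomposition is:
Bags: B1 = {a, c, e, f, h}  B2 = {a, b, c, f, h}  B3 = {a, c, f, g, h}  B4 = {a, c, f, h, i}  B5 = {a, d, f, g, h}
Tree: B1–B2, B2–B3, B1–B4, B3–B5
The largest bag has 5 vertices, giving width 4; this decomposition certifies tw(G) ≤ 4. Conversely, {a, d, f, g, h} is a clique of size 5, and the vertices of any clique must share a bag in every tree decomposition; so some bag has ≥ 5 vertices and tw(G) ≥ 4. The upper and lower bounds meet at 4, so that is the treewidth.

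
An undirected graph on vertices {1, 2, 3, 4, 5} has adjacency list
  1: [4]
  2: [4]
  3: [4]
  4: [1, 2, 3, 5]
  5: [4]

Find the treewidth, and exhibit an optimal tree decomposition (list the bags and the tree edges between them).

The largest bag has 2 vertices, giving width 1; this decomposition certifies tw(G) ≤ 1. Since G has at least one edge (e.g. 1–4), it is not an edgeless graph, so tw(G) ≥ 1. Hence tw(G) = 1 exactly.

Treewidth 1.
One optimal decomposition is:
Bags: B1 = {1, 4}  B2 = {4, 5}  B3 = {3, 4}  B4 = {2, 4}
Tree: B1–B2, B1–B3, B1–B4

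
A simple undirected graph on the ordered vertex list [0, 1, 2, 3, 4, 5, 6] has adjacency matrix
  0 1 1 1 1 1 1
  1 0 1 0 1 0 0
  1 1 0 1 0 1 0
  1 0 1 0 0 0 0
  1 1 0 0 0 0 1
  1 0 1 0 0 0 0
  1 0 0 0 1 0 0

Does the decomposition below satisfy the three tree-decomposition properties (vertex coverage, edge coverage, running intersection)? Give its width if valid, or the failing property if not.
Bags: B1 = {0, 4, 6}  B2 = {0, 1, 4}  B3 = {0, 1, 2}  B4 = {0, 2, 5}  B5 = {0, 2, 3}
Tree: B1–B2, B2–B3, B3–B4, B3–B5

Vertex coverage: the bags together contain {0, 1, 2, 3, 4, 5, 6}, the full vertex set. Edge coverage: each edge of G has both endpoints in at least one bag. Running intersection: for every vertex, the bags containing it form a connected subtree. All three properties hold, so this is a valid tree decomposition of width max|bag| − 1 = 2, and hence tw(G) ≤ 2.

Yes; width 2.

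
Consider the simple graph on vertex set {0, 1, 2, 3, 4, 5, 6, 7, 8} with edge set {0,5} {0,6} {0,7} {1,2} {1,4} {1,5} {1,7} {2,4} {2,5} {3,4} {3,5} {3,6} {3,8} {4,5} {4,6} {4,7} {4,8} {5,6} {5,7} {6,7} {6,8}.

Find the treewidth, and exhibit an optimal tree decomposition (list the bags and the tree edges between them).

Every bag has size at most 4, so the width is 4 − 1 = 3 and tw(G) ≤ 3. On the other hand G contains the 4-clique {0, 5, 6, 7}. A clique must lie in a single bag of any decomposition, so no decomposition can have width below 3. Combining the bounds, tw(G) = 3.

Treewidth 3.
Bags: B1 = {3, 4, 5, 6}  B2 = {3, 4, 6, 8}  B3 = {4, 5, 6, 7}  B4 = {1, 4, 5, 7}  B5 = {1, 2, 4, 5}  B6 = {0, 5, 6, 7}
Tree: B1–B2, B1–B3, B3–B4, B4–B5, B3–B6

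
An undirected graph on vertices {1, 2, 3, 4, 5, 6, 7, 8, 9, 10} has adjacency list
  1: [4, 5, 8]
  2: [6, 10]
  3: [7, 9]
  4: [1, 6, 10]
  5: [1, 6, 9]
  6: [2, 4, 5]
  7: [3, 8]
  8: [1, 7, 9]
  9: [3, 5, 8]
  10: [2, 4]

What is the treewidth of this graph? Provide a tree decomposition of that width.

Treewidth 2.
Bags: B1 = {2, 4, 10}  B2 = {2, 4, 6}  B3 = {1, 4, 6}  B4 = {1, 5, 6}  B5 = {1, 5, 8}  B6 = {5, 8, 9}  B7 = {7, 8, 9}  B8 = {3, 7, 9}
Tree: B1–B2, B2–B3, B3–B4, B4–B5, B5–B6, B6–B7, B7–B8

The largest bag has 3 vertices, giving width 2; this decomposition certifies tw(G) ≤ 2. The edges 10–2–6–4–10 form a cycle, so G is not a tree and its treewidth is at least 2. The upper and lower bounds meet at 2, so that is the treewidth.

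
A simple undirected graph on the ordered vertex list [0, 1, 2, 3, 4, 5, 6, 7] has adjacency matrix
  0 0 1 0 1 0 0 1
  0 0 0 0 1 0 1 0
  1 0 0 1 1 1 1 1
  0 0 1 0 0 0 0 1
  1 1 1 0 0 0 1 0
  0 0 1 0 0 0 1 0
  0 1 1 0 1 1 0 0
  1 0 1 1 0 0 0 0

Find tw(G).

2

A width-2 tree decomposition is:
Bags: B1 = {0, 2, 4}  B2 = {0, 2, 7}  B3 = {2, 3, 7}  B4 = {2, 4, 6}  B5 = {1, 4, 6}  B6 = {2, 5, 6}
Tree: B1–B2, B2–B3, B1–B4, B4–B5, B4–B6
Each bag holds 3 vertices, so the decomposition has width 2, which upper-bounds the treewidth. On the other hand G contains the 3-clique {1, 4, 6}. A clique must lie in a single bag of any decomposition, so no decomposition can have width below 2. Combining the bounds, tw(G) = 2.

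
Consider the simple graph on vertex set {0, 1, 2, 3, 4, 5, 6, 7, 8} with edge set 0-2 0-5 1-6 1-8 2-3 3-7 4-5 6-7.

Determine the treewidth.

1

A width-1 tree decomposition is:
Bags: B1 = {4, 5}  B2 = {0, 5}  B3 = {0, 2}  B4 = {2, 3}  B5 = {3, 7}  B6 = {6, 7}  B7 = {1, 6}  B8 = {1, 8}
Tree: B1–B2, B2–B3, B3–B4, B4–B5, B5–B6, B6–B7, B7–B8
The largest bag has 2 vertices, giving width 1; this decomposition certifies tw(G) ≤ 1. Since G has at least one edge (e.g. 4–5), it is not an edgeless graph, so tw(G) ≥ 1. Hence tw(G) = 1 exactly.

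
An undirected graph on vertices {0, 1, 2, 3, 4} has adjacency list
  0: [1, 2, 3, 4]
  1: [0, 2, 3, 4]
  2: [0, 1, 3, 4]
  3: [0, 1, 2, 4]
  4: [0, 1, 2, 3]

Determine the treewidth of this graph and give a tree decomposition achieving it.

A single bag containing all 5 vertices is trivially a valid decomposition of width 4. For the lower bound, the 5 vertices {0, 1, 2, 3, 4} are pairwise adjacent, and any tree decomposition puts a clique entirely inside one bag — forcing width ≥ 4. Therefore the treewidth is 4.

Treewidth 4.
One such decomposition:
Bags: B1 = {0, 1, 2, 3, 4}
Tree: (single bag)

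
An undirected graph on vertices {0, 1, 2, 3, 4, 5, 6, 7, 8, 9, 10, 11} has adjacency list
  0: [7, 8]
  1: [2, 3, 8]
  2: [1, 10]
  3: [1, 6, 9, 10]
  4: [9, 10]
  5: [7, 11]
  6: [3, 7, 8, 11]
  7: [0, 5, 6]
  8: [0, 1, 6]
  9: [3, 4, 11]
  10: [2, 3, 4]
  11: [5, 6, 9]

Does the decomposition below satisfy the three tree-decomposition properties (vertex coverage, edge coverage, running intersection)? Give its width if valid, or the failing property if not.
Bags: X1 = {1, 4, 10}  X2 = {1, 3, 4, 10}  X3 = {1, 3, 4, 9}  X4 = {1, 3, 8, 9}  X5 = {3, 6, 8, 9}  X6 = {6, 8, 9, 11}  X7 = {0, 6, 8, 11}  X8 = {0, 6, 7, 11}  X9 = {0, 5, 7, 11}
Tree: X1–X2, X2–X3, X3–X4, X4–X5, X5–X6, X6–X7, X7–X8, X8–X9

A tree decomposition must satisfy three properties: every vertex lies in some bag; for every edge, both endpoints lie together in some bag; and for every vertex, the bags containing it form a connected subtree. Here vertex 2 appears in no bag, so the decomposition is invalid.

No — vertex 2 appears in no bag.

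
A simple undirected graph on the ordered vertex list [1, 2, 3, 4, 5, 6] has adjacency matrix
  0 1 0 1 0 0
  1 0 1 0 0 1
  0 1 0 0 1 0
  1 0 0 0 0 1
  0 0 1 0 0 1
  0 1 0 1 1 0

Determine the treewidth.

2

A width-2 tree decomposition is:
Bags: B1 = {3, 5, 6}  B2 = {2, 3, 6}  B3 = {2, 4, 6}  B4 = {1, 2, 4}
Tree: B1–B2, B2–B3, B3–B4
The largest bag has 3 vertices, giving width 2; this decomposition certifies tw(G) ≤ 2. For the lower bound, G contains the cycle 5–3–2–6–5, so G is not a forest; only forests have treewidth ≤ 1, hence tw(G) ≥ 2. The upper and lower bounds meet at 2, so that is the treewidth.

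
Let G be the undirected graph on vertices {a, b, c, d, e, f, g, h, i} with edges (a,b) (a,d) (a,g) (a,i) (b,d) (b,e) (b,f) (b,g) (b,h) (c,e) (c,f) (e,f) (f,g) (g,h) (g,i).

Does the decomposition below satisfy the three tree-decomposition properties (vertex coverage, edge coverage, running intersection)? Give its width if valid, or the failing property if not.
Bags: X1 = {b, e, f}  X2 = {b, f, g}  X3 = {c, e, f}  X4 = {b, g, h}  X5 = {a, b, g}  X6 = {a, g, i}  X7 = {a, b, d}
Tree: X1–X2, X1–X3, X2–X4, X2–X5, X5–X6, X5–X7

Every vertex of G appears in some bag (union = {a, b, c, d, e, f, g, h, i}); every edge is covered by a bag; and for each vertex v the set of bags containing v is connected in the bag tree. The decomposition is therefore valid. The largest bag has 3 vertices, so the width is 2.

Yes; width 2.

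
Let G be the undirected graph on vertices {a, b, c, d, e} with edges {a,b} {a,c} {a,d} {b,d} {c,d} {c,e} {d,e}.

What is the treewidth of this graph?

2

A width-2 tree decomposition is:
Bags: B1 = {a, c, d}  B2 = {c, d, e}  B3 = {a, b, d}
Tree: B1–B2, B1–B3
Every bag has size at most 3, so the width is 3 − 1 = 2 and tw(G) ≤ 2. On the other hand G contains the 3-clique {c, d, e}. A clique must lie in a single bag of any decomposition, so no decomposition can have width below 2. The upper and lower bounds meet at 2, so that is the treewidth.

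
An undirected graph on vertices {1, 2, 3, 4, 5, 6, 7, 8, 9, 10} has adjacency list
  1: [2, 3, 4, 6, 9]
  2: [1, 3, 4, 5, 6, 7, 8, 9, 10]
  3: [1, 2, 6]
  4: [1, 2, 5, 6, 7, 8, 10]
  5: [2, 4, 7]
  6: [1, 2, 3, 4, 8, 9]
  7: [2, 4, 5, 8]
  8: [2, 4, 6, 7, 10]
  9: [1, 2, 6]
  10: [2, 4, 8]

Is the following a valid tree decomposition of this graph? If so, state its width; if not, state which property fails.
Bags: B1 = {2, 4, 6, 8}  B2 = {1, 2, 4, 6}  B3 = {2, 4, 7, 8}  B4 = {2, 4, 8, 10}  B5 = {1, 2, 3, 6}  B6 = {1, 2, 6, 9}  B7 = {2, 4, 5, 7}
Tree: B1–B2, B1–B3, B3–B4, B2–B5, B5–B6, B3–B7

Yes; width 3.

Every vertex of G appears in some bag (union = {1, 2, 3, 4, 5, 6, 7, 8, 9, 10}); every edge is covered by a bag; and for each vertex v the set of bags containing v is connected in the bag tree. The decomposition is therefore valid. The largest bag has 4 vertices, so the width is 3.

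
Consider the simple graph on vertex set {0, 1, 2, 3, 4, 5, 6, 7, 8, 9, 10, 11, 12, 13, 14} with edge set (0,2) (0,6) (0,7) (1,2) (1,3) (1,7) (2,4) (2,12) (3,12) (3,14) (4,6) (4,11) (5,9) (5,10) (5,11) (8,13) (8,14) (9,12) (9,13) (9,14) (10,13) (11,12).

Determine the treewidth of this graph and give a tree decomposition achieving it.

Each bag holds 4 vertices, so the decomposition has width 3, which upper-bounds the treewidth. For the lower bound: the 4 vertex sets {0,6,7}, {4}, {2}, {1,3,11,12} are disjoint, each induces a connected subgraph, and every pair is joined by at least one edge of G. Contracting each set to a single vertex therefore yields K_{4} as a minor, and since treewidth is minor-monotone, tw(G) ≥ tw(K_{4}) = 3. Hence tw(G) = 3 exactly.

Treewidth 3.
One such decomposition:
Bags: B1 = {0, 4, 6, 7}  B2 = {0, 2, 4, 7}  B3 = {1, 2, 4, 7}  B4 = {1, 2, 4, 11}  B5 = {1, 2, 11, 12}  B6 = {1, 3, 11, 12}  B7 = {3, 5, 11, 12}  B8 = {3, 5, 9, 12}  B9 = {3, 5, 9, 14}  B10 = {5, 9, 10, 14}  B11 = {9, 10, 13, 14}  B12 = {8, 10, 13, 14}
Tree: B1–B2, B2–B3, B3–B4, B4–B5, B5–B6, B6–B7, B7–B8, B8–B9, B9–B10, B10–B11, B11–B12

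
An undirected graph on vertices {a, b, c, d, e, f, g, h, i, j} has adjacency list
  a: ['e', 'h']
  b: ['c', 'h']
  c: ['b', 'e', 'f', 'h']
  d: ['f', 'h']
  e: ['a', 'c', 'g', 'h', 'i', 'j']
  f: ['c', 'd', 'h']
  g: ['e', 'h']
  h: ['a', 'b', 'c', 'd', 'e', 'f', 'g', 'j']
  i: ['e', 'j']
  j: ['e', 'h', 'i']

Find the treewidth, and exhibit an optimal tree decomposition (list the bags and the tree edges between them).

Treewidth 2.
One optimal decomposition is:
Bags: B1 = {c, e, h}  B2 = {b, c, h}  B3 = {e, h, j}  B4 = {c, f, h}  B5 = {e, g, h}  B6 = {a, e, h}  B7 = {d, f, h}  B8 = {e, i, j}
Tree: B1–B2, B1–B3, B2–B4, B3–B5, B5–B6, B4–B7, B3–B8

Each bag holds 3 vertices, so the decomposition has width 2, which upper-bounds the treewidth. On the other hand G contains the 3-clique {d, f, h}. A clique must lie in a single bag of any decomposition, so no decomposition can have width below 2. Therefore the treewidth is 2.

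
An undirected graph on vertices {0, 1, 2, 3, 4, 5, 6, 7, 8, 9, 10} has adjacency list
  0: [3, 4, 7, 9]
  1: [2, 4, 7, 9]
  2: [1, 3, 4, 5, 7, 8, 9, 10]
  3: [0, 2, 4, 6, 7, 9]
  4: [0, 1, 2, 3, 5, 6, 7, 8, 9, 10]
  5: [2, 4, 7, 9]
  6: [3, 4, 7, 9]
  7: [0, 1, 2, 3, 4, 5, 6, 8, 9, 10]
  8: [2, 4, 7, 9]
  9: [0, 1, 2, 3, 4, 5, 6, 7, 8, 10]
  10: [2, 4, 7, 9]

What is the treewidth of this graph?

4

A width-4 tree decomposition is:
Bags: B1 = {1, 2, 4, 7, 9}  B2 = {2, 3, 4, 7, 9}  B3 = {2, 4, 5, 7, 9}  B4 = {2, 4, 7, 8, 9}  B5 = {0, 3, 4, 7, 9}  B6 = {2, 4, 7, 9, 10}  B7 = {3, 4, 6, 7, 9}
Tree: B1–B2, B2–B3, B2–B4, B2–B5, B4–B6, B5–B7
Each bag holds 5 vertices, so the decomposition has width 4, which upper-bounds the treewidth. On the other hand G contains the 5-clique {0, 3, 4, 7, 9}. A clique must lie in a single bag of any decomposition, so no decomposition can have width below 4. The upper and lower bounds meet at 4, so that is the treewidth.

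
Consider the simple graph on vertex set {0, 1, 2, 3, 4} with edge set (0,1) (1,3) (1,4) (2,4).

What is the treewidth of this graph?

1

A width-1 tree decomposition is:
Bags: B1 = {1, 4}  B2 = {0, 1}  B3 = {1, 3}  B4 = {2, 4}
Tree: B1–B2, B1–B3, B1–B4
Each bag holds 2 vertices, so the decomposition has width 1, which upper-bounds the treewidth. Any graph with an edge has treewidth ≥ 1, and G has the edge 1–4. Hence tw(G) = 1 exactly.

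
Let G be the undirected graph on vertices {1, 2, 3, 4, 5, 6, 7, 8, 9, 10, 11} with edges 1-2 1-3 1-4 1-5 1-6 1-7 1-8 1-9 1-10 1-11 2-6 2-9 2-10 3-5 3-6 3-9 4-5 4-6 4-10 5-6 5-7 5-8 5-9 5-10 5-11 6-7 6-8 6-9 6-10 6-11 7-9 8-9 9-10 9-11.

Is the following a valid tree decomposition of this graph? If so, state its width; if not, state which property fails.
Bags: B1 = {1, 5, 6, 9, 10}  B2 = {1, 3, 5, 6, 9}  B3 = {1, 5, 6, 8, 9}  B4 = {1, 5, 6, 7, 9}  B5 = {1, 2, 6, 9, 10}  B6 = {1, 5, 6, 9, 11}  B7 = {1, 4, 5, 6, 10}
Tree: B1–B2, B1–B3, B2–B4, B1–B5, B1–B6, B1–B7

Checking the three conditions: (i) the bags cover all of {1, 2, 3, 4, 5, 6, 7, 8, 9, 10, 11}; (ii) for each edge, some bag contains both endpoints; (iii) the bags containing any fixed vertex form a subtree. All hold, so the decomposition is valid with width 5 − 1 = 4.

Yes; width 4.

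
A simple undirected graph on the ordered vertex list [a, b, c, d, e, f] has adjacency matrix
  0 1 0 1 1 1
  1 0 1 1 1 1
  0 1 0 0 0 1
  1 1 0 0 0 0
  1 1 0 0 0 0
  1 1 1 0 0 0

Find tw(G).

2

A width-2 tree decomposition is:
Bags: B1 = {a, b, d}  B2 = {a, b, f}  B3 = {a, b, e}  B4 = {b, c, f}
Tree: B1–B2, B2–B3, B2–B4
Every bag has size at most 3, so the width is 3 − 1 = 2 and tw(G) ≤ 2. For the lower bound, the 3 vertices {b, c, f} are pairwise adjacent, and any tree decomposition puts a clique entirely inside one bag — forcing width ≥ 2. The upper and lower bounds meet at 2, so that is the treewidth.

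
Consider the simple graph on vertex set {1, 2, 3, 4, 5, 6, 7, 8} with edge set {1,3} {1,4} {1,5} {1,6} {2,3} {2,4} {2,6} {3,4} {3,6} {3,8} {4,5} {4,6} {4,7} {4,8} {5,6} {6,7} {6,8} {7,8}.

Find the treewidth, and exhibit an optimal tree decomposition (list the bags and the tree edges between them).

Treewidth 3.
Bags: B1 = {1, 3, 4, 6}  B2 = {3, 4, 6, 8}  B3 = {4, 6, 7, 8}  B4 = {2, 3, 4, 6}  B5 = {1, 4, 5, 6}
Tree: B1–B2, B2–B3, B1–B4, B1–B5

The largest bag has 4 vertices, giving width 3; this decomposition certifies tw(G) ≤ 3. Conversely, {3, 4, 6, 8} is a clique of size 4, and the vertices of any clique must share a bag in every tree decomposition; so some bag has ≥ 4 vertices and tw(G) ≥ 3. The upper and lower bounds meet at 3, so that is the treewidth.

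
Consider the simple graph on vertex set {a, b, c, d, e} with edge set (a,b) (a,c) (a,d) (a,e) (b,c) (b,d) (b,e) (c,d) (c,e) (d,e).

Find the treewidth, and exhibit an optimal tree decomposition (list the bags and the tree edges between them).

Treewidth 4.
Bags: B1 = {a, b, c, d, e}
Tree: (single bag)

A single bag containing all 5 vertices is trivially a valid decomposition of width 4. On the other hand G contains the 5-clique {a, b, c, d, e}. A clique must lie in a single bag of any decomposition, so no decomposition can have width below 4. Therefore the treewidth is 4.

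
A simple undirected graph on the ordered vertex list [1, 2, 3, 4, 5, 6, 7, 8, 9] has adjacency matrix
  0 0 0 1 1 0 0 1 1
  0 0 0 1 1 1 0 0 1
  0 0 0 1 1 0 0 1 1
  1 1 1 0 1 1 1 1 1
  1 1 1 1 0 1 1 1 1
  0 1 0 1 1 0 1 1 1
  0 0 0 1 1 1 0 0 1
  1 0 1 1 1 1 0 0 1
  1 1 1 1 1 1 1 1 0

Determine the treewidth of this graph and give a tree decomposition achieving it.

Each bag holds 5 vertices, so the decomposition has width 4, which upper-bounds the treewidth. On the other hand G contains the 5-clique {1, 4, 5, 8, 9}. A clique must lie in a single bag of any decomposition, so no decomposition can have width below 4. Hence tw(G) = 4 exactly.

Treewidth 4.
Bags: B1 = {4, 5, 6, 8, 9}  B2 = {2, 4, 5, 6, 9}  B3 = {1, 4, 5, 8, 9}  B4 = {4, 5, 6, 7, 9}  B5 = {3, 4, 5, 8, 9}
Tree: B1–B2, B1–B3, B1–B4, B1–B5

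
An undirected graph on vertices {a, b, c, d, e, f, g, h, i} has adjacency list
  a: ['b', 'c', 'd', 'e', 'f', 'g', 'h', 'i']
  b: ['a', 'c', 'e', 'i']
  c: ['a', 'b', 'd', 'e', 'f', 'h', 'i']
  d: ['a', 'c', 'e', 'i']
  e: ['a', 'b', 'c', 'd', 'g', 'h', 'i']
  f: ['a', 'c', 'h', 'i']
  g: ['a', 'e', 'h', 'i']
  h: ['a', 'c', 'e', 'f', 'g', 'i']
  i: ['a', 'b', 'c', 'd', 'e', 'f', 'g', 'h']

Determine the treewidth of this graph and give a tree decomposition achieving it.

Treewidth 4.
One optimal decomposition is:
Bags: B1 = {a, c, e, h, i}  B2 = {a, b, c, e, i}  B3 = {a, e, g, h, i}  B4 = {a, c, f, h, i}  B5 = {a, c, d, e, i}
Tree: B1–B2, B1–B3, B1–B4, B1–B5

The largest bag has 5 vertices, giving width 4; this decomposition certifies tw(G) ≤ 4. Conversely, {a, e, g, h, i} is a clique of size 5, and the vertices of any clique must share a bag in every tree decomposition; so some bag has ≥ 5 vertices and tw(G) ≥ 4. Hence tw(G) = 4 exactly.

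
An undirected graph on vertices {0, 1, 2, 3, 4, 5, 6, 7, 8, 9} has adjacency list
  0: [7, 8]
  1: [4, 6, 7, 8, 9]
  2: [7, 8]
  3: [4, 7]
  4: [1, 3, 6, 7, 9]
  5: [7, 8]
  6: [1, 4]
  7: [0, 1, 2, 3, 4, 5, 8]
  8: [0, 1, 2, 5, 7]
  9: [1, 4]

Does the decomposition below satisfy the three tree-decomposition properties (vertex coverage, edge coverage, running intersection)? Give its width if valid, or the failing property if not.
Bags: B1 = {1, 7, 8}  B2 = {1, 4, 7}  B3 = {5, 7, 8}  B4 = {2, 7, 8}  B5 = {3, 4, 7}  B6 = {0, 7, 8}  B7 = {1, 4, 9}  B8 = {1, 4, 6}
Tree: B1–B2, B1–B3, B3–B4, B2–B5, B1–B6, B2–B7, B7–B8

Vertex coverage: the bags together contain {0, 1, 2, 3, 4, 5, 6, 7, 8, 9}, the full vertex set. Edge coverage: each edge of G has both endpoints in at least one bag. Running intersection: for every vertex, the bags containing it form a connected subtree. All three properties hold, so this is a valid tree decomposition of width max|bag| − 1 = 2, and hence tw(G) ≤ 2.

Yes; width 2.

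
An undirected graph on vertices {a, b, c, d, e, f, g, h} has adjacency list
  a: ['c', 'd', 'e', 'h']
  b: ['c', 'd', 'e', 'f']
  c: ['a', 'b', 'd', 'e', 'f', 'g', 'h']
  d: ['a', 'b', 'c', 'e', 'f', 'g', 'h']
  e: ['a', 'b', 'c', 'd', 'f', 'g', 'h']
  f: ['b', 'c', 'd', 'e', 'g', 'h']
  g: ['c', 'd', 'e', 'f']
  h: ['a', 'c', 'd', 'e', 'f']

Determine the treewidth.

A width-4 tree decomposition is:
Bags: B1 = {c, d, e, f, h}  B2 = {b, c, d, e, f}  B3 = {a, c, d, e, h}  B4 = {c, d, e, f, g}
Tree: B1–B2, B1–B3, B1–B4
The largest bag has 5 vertices, giving width 4; this decomposition certifies tw(G) ≤ 4. Conversely, {a, c, d, e, h} is a clique of size 5, and the vertices of any clique must share a bag in every tree decomposition; so some bag has ≥ 5 vertices and tw(G) ≥ 4. Combining the bounds, tw(G) = 4.

4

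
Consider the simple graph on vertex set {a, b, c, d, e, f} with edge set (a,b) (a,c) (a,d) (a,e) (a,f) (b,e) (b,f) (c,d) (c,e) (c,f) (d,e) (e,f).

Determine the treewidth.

A width-3 tree decomposition is:
Bags: B1 = {a, b, e, f}  B2 = {a, c, e, f}  B3 = {a, c, d, e}
Tree: B1–B2, B2–B3
Every bag has size at most 4, so the width is 4 − 1 = 3 and tw(G) ≤ 3. On the other hand G contains the 4-clique {a, c, d, e}. A clique must lie in a single bag of any decomposition, so no decomposition can have width below 3. Hence tw(G) = 3 exactly.

3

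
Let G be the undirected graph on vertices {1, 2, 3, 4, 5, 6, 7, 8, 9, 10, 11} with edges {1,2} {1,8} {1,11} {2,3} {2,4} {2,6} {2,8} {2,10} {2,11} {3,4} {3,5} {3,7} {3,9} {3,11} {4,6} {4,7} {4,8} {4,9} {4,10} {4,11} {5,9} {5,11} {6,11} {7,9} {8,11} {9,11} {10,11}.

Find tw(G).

A width-3 tree decomposition is:
Bags: B1 = {3, 4, 9, 11}  B2 = {2, 3, 4, 11}  B3 = {2, 4, 8, 11}  B4 = {3, 5, 9, 11}  B5 = {2, 4, 6, 11}  B6 = {3, 4, 7, 9}  B7 = {1, 2, 8, 11}  B8 = {2, 4, 10, 11}
Tree: B1–B2, B2–B3, B1–B4, B2–B5, B1–B6, B3–B7, B5–B8
Each bag holds 4 vertices, so the decomposition has width 3, which upper-bounds the treewidth. Conversely, {3, 4, 9, 11} is a clique of size 4, and the vertices of any clique must share a bag in every tree decomposition; so some bag has ≥ 4 vertices and tw(G) ≥ 3. Hence tw(G) = 3 exactly.

3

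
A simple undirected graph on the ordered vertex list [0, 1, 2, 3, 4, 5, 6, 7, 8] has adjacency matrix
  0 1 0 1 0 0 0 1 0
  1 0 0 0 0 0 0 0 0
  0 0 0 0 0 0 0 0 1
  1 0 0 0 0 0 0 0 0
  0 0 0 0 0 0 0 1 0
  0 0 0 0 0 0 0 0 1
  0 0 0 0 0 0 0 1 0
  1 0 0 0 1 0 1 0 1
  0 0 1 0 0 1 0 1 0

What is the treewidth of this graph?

A width-1 tree decomposition is:
Bags: B1 = {7, 8}  B2 = {2, 8}  B3 = {0, 7}  B4 = {0, 3}  B5 = {5, 8}  B6 = {4, 7}  B7 = {6, 7}  B8 = {0, 1}
Tree: B1–B2, B1–B3, B3–B4, B1–B5, B1–B6, B1–B7, B3–B8
The largest bag has 2 vertices, giving width 1; this decomposition certifies tw(G) ≤ 1. G has an edge, so its treewidth is at least 1. Combining the bounds, tw(G) = 1.

1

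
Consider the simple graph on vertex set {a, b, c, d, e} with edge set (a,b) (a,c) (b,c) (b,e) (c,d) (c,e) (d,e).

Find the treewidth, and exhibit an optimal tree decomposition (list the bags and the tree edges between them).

Each bag holds 3 vertices, so the decomposition has width 2, which upper-bounds the treewidth. Conversely, {c, d, e} is a clique of size 3, and the vertices of any clique must share a bag in every tree decomposition; so some bag has ≥ 3 vertices and tw(G) ≥ 2. Combining the bounds, tw(G) = 2.

Treewidth 2.
One such decomposition:
Bags: B1 = {b, c, e}  B2 = {c, d, e}  B3 = {a, b, c}
Tree: B1–B2, B1–B3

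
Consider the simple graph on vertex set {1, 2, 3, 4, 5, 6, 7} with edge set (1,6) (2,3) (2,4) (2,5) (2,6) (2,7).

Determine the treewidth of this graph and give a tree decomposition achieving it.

Treewidth 1.
One optimal decomposition is:
Bags: B1 = {2, 4}  B2 = {2, 6}  B3 = {1, 6}  B4 = {2, 7}  B5 = {2, 5}  B6 = {2, 3}
Tree: B1–B2, B2–B3, B1–B4, B2–B5, B1–B6

The largest bag has 2 vertices, giving width 1; this decomposition certifies tw(G) ≤ 1. Any graph with an edge has treewidth ≥ 1, and G has the edge 4–2. The upper and lower bounds meet at 1, so that is the treewidth.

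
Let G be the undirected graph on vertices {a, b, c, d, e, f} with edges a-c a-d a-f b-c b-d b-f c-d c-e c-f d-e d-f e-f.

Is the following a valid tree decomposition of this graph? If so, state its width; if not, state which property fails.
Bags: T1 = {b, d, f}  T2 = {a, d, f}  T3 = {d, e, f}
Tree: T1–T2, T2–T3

A tree decomposition must satisfy three properties: every vertex lies in some bag; for every edge, both endpoints lie together in some bag; and for every vertex, the bags containing it form a connected subtree. Here vertex c appears in no bag, so the decomposition is invalid.

No — vertex c appears in no bag.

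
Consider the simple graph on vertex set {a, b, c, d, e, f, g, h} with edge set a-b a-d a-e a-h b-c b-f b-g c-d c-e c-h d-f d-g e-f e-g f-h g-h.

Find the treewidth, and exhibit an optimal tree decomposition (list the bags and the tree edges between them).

The largest bag has 5 vertices, giving width 4; this decomposition certifies tw(G) ≤ 4. For the lower bound: the 5 vertex sets {a,b}, {e,g}, {f,h}, {c}, {d} are disjoint, each induces a connected subgraph, and every pair is joined by at least one edge of G. Contracting each set to a single vertex therefore yields K_{5} as a minor, and since treewidth is minor-monotone, tw(G) ≥ tw(K_{5}) = 4. Hence tw(G) = 4 exactly.

Treewidth 4.
One optimal decomposition is:
Bags: B1 = {a, b, c, f, g}  B2 = {a, c, e, f, g}  B3 = {a, c, f, g, h}  B4 = {a, c, d, f, g}
Tree: B1–B2, B2–B3, B3–B4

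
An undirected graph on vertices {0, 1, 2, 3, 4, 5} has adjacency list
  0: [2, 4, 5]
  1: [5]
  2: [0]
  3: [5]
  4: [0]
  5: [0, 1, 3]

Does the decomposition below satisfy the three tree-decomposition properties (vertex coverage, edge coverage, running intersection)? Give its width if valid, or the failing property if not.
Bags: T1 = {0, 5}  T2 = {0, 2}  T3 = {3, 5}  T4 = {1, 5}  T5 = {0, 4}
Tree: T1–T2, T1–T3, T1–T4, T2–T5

Yes; width 1.

Every vertex of G appears in some bag (union = {0, 1, 2, 3, 4, 5}); every edge is covered by a bag; and for each vertex v the set of bags containing v is connected in the bag tree. The decomposition is therefore valid. The largest bag has 2 vertices, so the width is 1.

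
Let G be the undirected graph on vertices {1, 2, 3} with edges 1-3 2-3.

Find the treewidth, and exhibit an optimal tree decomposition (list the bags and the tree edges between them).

Treewidth 1.
One such decomposition:
Bags: B1 = {1, 3}  B2 = {2, 3}
Tree: B1–B2

The largest bag has 2 vertices, giving width 1; this decomposition certifies tw(G) ≤ 1. Since G has at least one edge (e.g. 1–3), it is not an edgeless graph, so tw(G) ≥ 1. Therefore the treewidth is 1.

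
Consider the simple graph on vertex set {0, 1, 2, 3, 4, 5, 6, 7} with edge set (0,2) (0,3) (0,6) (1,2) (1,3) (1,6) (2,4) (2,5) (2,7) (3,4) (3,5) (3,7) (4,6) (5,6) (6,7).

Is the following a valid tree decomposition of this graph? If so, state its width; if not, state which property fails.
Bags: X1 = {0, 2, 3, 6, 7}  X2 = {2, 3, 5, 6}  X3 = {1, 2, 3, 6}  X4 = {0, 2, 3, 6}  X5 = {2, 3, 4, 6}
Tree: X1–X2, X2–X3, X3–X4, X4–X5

A tree decomposition must satisfy three properties: every vertex lies in some bag; for every edge, both endpoints lie together in some bag; and for every vertex, the bags containing it form a connected subtree. Here bags containing vertex 0 are not connected in the tree, so the decomposition is invalid.

No — bags containing vertex 0 are not connected in the tree.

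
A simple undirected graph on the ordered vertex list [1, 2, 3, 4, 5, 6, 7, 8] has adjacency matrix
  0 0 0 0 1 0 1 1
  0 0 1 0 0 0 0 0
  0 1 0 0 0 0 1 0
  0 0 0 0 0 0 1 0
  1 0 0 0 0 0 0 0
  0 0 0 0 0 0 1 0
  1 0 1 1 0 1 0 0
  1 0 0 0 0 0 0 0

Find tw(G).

A width-1 tree decomposition is:
Bags: B1 = {3, 7}  B2 = {6, 7}  B3 = {1, 7}  B4 = {4, 7}  B5 = {1, 5}  B6 = {1, 8}  B7 = {2, 3}
Tree: B1–B2, B2–B3, B1–B4, B3–B5, B5–B6, B1–B7
Each bag holds 2 vertices, so the decomposition has width 1, which upper-bounds the treewidth. Since G has at least one edge (e.g. 3–7), it is not an edgeless graph, so tw(G) ≥ 1. Combining the bounds, tw(G) = 1.

1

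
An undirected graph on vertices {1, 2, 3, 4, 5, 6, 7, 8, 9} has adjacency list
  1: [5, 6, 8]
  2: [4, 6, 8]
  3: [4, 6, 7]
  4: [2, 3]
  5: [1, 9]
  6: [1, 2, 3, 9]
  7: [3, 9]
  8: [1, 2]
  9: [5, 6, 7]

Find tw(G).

A width-3 tree decomposition is:
Bags: B1 = {1, 2, 5, 8}  B2 = {1, 2, 5, 6}  B3 = {2, 5, 6, 9}  B4 = {2, 4, 6, 9}  B5 = {3, 4, 6, 9}  B6 = {3, 4, 7, 9}
Tree: B1–B2, B2–B3, B3–B4, B4–B5, B5–B6
Every bag has size at most 4, so the width is 4 − 1 = 3 and tw(G) ≤ 3. For the lower bound: the 4 vertex sets {1,5,8}, {2}, {6}, {3,4,7,9} are disjoint, each induces a connected subgraph, and every pair is joined by at least one edge of G. Contracting each set to a single vertex therefore yields K_{4} as a minor, and since treewidth is minor-monotone, tw(G) ≥ tw(K_{4}) = 3. Combining the bounds, tw(G) = 3.

3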